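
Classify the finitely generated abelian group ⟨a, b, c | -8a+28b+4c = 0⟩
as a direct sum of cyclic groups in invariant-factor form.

Answer: M ≅ ℤ^2 ⊕ ℤ/4

Derivation:
rank_ℚ(R)=1; free=3−1=2
SNF(R) diag = [4] → torsion [4]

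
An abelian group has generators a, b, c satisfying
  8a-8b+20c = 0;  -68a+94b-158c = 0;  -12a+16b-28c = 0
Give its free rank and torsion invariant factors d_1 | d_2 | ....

rank_ℚ(R)=3; free=3−3=0
SNF(R) diag = [2, 4, 4] → torsion [2, 4, 4]

Answer: M ≅ ℤ/2 ⊕ ℤ/4 ⊕ ℤ/4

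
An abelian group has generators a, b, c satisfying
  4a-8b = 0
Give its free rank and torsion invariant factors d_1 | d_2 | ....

rank_ℚ(R)=1; free=3−1=2
SNF(R) diag = [4] → torsion [4]

Answer: M ≅ ℤ^2 ⊕ ℤ/4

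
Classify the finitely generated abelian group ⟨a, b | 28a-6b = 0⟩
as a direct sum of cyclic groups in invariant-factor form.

rank_ℚ(R)=1; free=2−1=1
SNF(R) diag = [2] → torsion [2]

Answer: M ≅ ℤ^1 ⊕ ℤ/2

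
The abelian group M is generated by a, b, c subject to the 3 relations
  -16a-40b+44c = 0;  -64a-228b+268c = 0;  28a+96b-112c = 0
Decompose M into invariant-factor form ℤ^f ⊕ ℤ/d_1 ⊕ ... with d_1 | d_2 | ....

rank_ℚ(R)=3; free=3−3=0
SNF(R) diag = [4, 4, 12] → torsion [4, 4, 12]

Answer: M ≅ ℤ/4 ⊕ ℤ/4 ⊕ ℤ/12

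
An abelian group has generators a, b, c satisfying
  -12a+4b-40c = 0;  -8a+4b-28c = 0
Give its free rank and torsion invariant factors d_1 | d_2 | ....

Answer: M ≅ ℤ^1 ⊕ ℤ/4 ⊕ ℤ/4

Derivation:
rank_ℚ(R)=2; free=3−2=1
SNF(R) diag = [4, 4] → torsion [4, 4]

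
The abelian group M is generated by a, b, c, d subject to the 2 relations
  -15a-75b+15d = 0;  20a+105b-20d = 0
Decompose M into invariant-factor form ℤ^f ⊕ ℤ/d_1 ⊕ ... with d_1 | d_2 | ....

rank_ℚ(R)=2; free=4−2=2
SNF(R) diag = [5, 15] → torsion [5, 15]

Answer: M ≅ ℤ^2 ⊕ ℤ/5 ⊕ ℤ/15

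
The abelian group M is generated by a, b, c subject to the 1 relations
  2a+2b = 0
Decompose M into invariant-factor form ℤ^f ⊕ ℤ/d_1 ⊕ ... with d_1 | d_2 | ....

Answer: M ≅ ℤ^2 ⊕ ℤ/2

Derivation:
rank_ℚ(R)=1; free=3−1=2
SNF(R) diag = [2] → torsion [2]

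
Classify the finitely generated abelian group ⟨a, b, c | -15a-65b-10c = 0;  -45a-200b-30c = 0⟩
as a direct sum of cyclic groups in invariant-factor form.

rank_ℚ(R)=2; free=3−2=1
SNF(R) diag = [5, 5] → torsion [5, 5]

Answer: M ≅ ℤ^1 ⊕ ℤ/5 ⊕ ℤ/5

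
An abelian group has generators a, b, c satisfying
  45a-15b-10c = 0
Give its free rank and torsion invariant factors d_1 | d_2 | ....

Answer: M ≅ ℤ^2 ⊕ ℤ/5

Derivation:
rank_ℚ(R)=1; free=3−1=2
SNF(R) diag = [5] → torsion [5]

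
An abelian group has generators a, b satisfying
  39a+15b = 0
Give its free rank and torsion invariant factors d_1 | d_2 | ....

rank_ℚ(R)=1; free=2−1=1
SNF(R) diag = [3] → torsion [3]

Answer: M ≅ ℤ^1 ⊕ ℤ/3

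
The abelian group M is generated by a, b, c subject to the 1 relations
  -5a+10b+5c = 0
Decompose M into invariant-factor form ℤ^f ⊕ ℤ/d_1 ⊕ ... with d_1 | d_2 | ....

Answer: M ≅ ℤ^2 ⊕ ℤ/5

Derivation:
rank_ℚ(R)=1; free=3−1=2
SNF(R) diag = [5] → torsion [5]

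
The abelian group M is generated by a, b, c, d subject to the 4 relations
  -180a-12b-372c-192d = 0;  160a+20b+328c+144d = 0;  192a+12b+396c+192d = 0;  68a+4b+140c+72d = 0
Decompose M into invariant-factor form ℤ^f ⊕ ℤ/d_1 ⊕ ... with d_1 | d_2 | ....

Answer: M ≅ ℤ/4 ⊕ ℤ/12 ⊕ ℤ/12 ⊕ ℤ/24

Derivation:
rank_ℚ(R)=4; free=4−4=0
SNF(R) diag = [4, 12, 12, 24] → torsion [4, 12, 12, 24]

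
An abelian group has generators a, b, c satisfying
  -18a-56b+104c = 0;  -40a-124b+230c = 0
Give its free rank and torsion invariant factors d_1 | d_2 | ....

rank_ℚ(R)=2; free=3−2=1
SNF(R) diag = [2, 2] → torsion [2, 2]

Answer: M ≅ ℤ^1 ⊕ ℤ/2 ⊕ ℤ/2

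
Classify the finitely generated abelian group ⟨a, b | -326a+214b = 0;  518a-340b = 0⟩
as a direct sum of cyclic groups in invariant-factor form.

Answer: M ≅ ℤ/2 ⊕ ℤ/6

Derivation:
rank_ℚ(R)=2; free=2−2=0
SNF(R) diag = [2, 6] → torsion [2, 6]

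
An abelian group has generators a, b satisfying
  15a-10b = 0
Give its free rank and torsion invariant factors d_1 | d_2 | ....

Answer: M ≅ ℤ^1 ⊕ ℤ/5

Derivation:
rank_ℚ(R)=1; free=2−1=1
SNF(R) diag = [5] → torsion [5]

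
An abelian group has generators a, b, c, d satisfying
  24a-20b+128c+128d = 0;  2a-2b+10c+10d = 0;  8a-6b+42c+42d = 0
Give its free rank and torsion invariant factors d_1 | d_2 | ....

rank_ℚ(R)=3; free=4−3=1
SNF(R) diag = [2, 2, 4] → torsion [2, 2, 4]

Answer: M ≅ ℤ^1 ⊕ ℤ/2 ⊕ ℤ/2 ⊕ ℤ/4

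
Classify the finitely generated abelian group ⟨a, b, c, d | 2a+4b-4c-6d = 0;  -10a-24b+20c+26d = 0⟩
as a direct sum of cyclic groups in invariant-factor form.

rank_ℚ(R)=2; free=4−2=2
SNF(R) diag = [2, 4] → torsion [2, 4]

Answer: M ≅ ℤ^2 ⊕ ℤ/2 ⊕ ℤ/4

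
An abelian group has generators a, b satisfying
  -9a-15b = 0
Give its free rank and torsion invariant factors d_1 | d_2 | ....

Answer: M ≅ ℤ^1 ⊕ ℤ/3

Derivation:
rank_ℚ(R)=1; free=2−1=1
SNF(R) diag = [3] → torsion [3]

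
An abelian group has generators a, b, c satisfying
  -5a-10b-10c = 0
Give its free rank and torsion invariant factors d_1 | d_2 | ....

rank_ℚ(R)=1; free=3−1=2
SNF(R) diag = [5] → torsion [5]

Answer: M ≅ ℤ^2 ⊕ ℤ/5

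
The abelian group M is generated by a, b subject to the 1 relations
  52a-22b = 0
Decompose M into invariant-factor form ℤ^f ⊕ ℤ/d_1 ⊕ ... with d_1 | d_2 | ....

Answer: M ≅ ℤ^1 ⊕ ℤ/2

Derivation:
rank_ℚ(R)=1; free=2−1=1
SNF(R) diag = [2] → torsion [2]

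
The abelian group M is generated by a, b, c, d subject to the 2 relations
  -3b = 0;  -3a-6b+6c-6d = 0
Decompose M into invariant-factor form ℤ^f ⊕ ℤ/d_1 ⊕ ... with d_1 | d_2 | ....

rank_ℚ(R)=2; free=4−2=2
SNF(R) diag = [3, 3] → torsion [3, 3]

Answer: M ≅ ℤ^2 ⊕ ℤ/3 ⊕ ℤ/3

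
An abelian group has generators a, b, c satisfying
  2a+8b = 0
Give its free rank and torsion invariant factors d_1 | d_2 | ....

Answer: M ≅ ℤ^2 ⊕ ℤ/2

Derivation:
rank_ℚ(R)=1; free=3−1=2
SNF(R) diag = [2] → torsion [2]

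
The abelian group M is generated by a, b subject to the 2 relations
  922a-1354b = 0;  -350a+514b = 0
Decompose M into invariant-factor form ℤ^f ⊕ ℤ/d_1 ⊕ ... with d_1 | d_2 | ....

Answer: M ≅ ℤ/2 ⊕ ℤ/4

Derivation:
rank_ℚ(R)=2; free=2−2=0
SNF(R) diag = [2, 4] → torsion [2, 4]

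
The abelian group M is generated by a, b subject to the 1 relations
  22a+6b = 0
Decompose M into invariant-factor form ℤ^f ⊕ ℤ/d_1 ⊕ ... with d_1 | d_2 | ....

rank_ℚ(R)=1; free=2−1=1
SNF(R) diag = [2] → torsion [2]

Answer: M ≅ ℤ^1 ⊕ ℤ/2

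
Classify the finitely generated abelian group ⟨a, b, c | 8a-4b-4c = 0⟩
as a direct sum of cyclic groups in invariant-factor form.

Answer: M ≅ ℤ^2 ⊕ ℤ/4

Derivation:
rank_ℚ(R)=1; free=3−1=2
SNF(R) diag = [4] → torsion [4]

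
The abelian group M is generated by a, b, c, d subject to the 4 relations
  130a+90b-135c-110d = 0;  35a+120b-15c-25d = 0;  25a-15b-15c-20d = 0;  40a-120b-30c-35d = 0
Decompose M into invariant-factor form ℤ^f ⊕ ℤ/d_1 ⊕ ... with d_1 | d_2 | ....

Answer: M ≅ ℤ/5 ⊕ ℤ/15 ⊕ ℤ/45 ⊕ ℤ/45

Derivation:
rank_ℚ(R)=4; free=4−4=0
SNF(R) diag = [5, 15, 45, 45] → torsion [5, 15, 45, 45]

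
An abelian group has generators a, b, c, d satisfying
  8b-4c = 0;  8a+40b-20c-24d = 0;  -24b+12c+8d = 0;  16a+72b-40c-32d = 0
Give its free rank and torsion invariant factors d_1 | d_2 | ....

rank_ℚ(R)=4; free=4−4=0
SNF(R) diag = [4, 8, 8, 8] → torsion [4, 8, 8, 8]

Answer: M ≅ ℤ/4 ⊕ ℤ/8 ⊕ ℤ/8 ⊕ ℤ/8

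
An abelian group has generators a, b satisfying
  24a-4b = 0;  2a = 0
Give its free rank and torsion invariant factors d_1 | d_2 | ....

rank_ℚ(R)=2; free=2−2=0
SNF(R) diag = [2, 4] → torsion [2, 4]

Answer: M ≅ ℤ/2 ⊕ ℤ/4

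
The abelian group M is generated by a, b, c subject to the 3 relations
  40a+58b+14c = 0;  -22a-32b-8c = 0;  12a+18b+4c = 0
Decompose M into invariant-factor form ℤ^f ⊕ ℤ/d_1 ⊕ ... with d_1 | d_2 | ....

Answer: M ≅ ℤ/2 ⊕ ℤ/2 ⊕ ℤ/2

Derivation:
rank_ℚ(R)=3; free=3−3=0
SNF(R) diag = [2, 2, 2] → torsion [2, 2, 2]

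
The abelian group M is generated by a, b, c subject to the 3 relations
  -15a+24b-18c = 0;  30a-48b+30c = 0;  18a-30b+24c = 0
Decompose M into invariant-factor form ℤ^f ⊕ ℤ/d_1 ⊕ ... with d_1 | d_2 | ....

rank_ℚ(R)=3; free=3−3=0
SNF(R) diag = [3, 6, 6] → torsion [3, 6, 6]

Answer: M ≅ ℤ/3 ⊕ ℤ/6 ⊕ ℤ/6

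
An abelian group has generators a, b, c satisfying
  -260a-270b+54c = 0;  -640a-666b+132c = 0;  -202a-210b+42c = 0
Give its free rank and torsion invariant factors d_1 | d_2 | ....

rank_ℚ(R)=3; free=3−3=0
SNF(R) diag = [2, 6, 6] → torsion [2, 6, 6]

Answer: M ≅ ℤ/2 ⊕ ℤ/6 ⊕ ℤ/6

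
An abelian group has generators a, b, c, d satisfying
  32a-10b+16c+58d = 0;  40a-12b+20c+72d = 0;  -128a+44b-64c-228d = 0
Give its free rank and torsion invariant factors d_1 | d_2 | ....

Answer: M ≅ ℤ^1 ⊕ ℤ/2 ⊕ ℤ/4 ⊕ ℤ/8

Derivation:
rank_ℚ(R)=3; free=4−3=1
SNF(R) diag = [2, 4, 8] → torsion [2, 4, 8]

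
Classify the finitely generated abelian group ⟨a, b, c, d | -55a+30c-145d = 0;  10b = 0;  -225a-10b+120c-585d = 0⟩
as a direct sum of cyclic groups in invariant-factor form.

rank_ℚ(R)=3; free=4−3=1
SNF(R) diag = [5, 10, 30] → torsion [5, 10, 30]

Answer: M ≅ ℤ^1 ⊕ ℤ/5 ⊕ ℤ/10 ⊕ ℤ/30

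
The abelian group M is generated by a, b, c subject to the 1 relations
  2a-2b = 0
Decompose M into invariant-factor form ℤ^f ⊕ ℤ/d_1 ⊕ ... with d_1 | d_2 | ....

Answer: M ≅ ℤ^2 ⊕ ℤ/2

Derivation:
rank_ℚ(R)=1; free=3−1=2
SNF(R) diag = [2] → torsion [2]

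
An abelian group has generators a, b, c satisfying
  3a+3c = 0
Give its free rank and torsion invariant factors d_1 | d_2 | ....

Answer: M ≅ ℤ^2 ⊕ ℤ/3

Derivation:
rank_ℚ(R)=1; free=3−1=2
SNF(R) diag = [3] → torsion [3]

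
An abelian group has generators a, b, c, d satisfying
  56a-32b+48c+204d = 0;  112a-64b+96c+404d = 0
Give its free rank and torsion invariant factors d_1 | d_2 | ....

Answer: M ≅ ℤ^2 ⊕ ℤ/4 ⊕ ℤ/8

Derivation:
rank_ℚ(R)=2; free=4−2=2
SNF(R) diag = [4, 8] → torsion [4, 8]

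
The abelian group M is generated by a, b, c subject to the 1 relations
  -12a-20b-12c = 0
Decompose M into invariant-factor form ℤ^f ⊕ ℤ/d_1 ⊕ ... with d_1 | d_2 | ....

rank_ℚ(R)=1; free=3−1=2
SNF(R) diag = [4] → torsion [4]

Answer: M ≅ ℤ^2 ⊕ ℤ/4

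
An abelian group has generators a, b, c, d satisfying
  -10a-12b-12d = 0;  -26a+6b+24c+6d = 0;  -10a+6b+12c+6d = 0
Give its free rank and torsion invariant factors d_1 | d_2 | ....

Answer: M ≅ ℤ^1 ⊕ ℤ/2 ⊕ ℤ/6 ⊕ ℤ/12

Derivation:
rank_ℚ(R)=3; free=4−3=1
SNF(R) diag = [2, 6, 12] → torsion [2, 6, 12]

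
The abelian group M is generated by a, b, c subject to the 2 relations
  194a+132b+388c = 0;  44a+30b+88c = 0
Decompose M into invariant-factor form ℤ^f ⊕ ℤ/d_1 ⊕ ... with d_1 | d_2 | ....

Answer: M ≅ ℤ^1 ⊕ ℤ/2 ⊕ ℤ/6

Derivation:
rank_ℚ(R)=2; free=3−2=1
SNF(R) diag = [2, 6] → torsion [2, 6]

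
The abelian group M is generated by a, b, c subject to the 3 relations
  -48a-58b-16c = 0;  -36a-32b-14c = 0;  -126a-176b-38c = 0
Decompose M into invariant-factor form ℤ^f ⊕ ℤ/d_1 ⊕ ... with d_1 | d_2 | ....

rank_ℚ(R)=3; free=3−3=0
SNF(R) diag = [2, 6, 6] → torsion [2, 6, 6]

Answer: M ≅ ℤ/2 ⊕ ℤ/6 ⊕ ℤ/6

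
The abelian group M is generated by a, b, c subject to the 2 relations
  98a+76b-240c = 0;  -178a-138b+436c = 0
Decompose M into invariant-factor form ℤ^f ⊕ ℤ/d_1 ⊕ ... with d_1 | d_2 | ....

rank_ℚ(R)=2; free=3−2=1
SNF(R) diag = [2, 2] → torsion [2, 2]

Answer: M ≅ ℤ^1 ⊕ ℤ/2 ⊕ ℤ/2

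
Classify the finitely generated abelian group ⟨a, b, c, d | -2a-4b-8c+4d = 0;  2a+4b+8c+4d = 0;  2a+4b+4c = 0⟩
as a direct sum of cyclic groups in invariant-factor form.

rank_ℚ(R)=3; free=4−3=1
SNF(R) diag = [2, 4, 8] → torsion [2, 4, 8]

Answer: M ≅ ℤ^1 ⊕ ℤ/2 ⊕ ℤ/4 ⊕ ℤ/8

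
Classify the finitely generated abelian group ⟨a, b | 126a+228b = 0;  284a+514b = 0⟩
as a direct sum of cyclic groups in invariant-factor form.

rank_ℚ(R)=2; free=2−2=0
SNF(R) diag = [2, 6] → torsion [2, 6]

Answer: M ≅ ℤ/2 ⊕ ℤ/6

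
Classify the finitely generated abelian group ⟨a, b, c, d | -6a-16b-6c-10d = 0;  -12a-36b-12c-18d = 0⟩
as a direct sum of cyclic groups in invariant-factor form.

rank_ℚ(R)=2; free=4−2=2
SNF(R) diag = [2, 6] → torsion [2, 6]

Answer: M ≅ ℤ^2 ⊕ ℤ/2 ⊕ ℤ/6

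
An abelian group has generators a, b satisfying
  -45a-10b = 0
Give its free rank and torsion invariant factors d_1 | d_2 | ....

Answer: M ≅ ℤ^1 ⊕ ℤ/5

Derivation:
rank_ℚ(R)=1; free=2−1=1
SNF(R) diag = [5] → torsion [5]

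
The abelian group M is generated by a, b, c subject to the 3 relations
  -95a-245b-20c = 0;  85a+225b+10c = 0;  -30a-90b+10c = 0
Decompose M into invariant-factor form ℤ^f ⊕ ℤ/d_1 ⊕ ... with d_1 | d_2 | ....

Answer: M ≅ ℤ/5 ⊕ ℤ/10 ⊕ ℤ/10

Derivation:
rank_ℚ(R)=3; free=3−3=0
SNF(R) diag = [5, 10, 10] → torsion [5, 10, 10]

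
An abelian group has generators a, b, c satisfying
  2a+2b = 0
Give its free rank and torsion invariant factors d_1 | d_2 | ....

Answer: M ≅ ℤ^2 ⊕ ℤ/2

Derivation:
rank_ℚ(R)=1; free=3−1=2
SNF(R) diag = [2] → torsion [2]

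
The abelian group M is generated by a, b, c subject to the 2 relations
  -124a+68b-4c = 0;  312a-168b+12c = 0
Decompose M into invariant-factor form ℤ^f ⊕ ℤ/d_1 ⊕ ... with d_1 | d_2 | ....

rank_ℚ(R)=2; free=3−2=1
SNF(R) diag = [4, 12] → torsion [4, 12]

Answer: M ≅ ℤ^1 ⊕ ℤ/4 ⊕ ℤ/12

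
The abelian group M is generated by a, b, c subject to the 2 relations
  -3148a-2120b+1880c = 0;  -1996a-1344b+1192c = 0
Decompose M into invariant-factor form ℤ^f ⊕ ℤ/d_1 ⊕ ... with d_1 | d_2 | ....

Answer: M ≅ ℤ^1 ⊕ ℤ/4 ⊕ ℤ/8

Derivation:
rank_ℚ(R)=2; free=3−2=1
SNF(R) diag = [4, 8] → torsion [4, 8]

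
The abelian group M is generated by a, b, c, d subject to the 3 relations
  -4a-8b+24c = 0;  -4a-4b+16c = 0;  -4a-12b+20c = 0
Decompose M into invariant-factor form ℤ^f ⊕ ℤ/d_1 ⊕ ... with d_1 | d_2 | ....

rank_ℚ(R)=3; free=4−3=1
SNF(R) diag = [4, 4, 12] → torsion [4, 4, 12]

Answer: M ≅ ℤ^1 ⊕ ℤ/4 ⊕ ℤ/4 ⊕ ℤ/12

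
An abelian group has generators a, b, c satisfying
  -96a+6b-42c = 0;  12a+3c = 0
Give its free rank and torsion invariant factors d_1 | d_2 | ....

rank_ℚ(R)=2; free=3−2=1
SNF(R) diag = [3, 6] → torsion [3, 6]

Answer: M ≅ ℤ^1 ⊕ ℤ/3 ⊕ ℤ/6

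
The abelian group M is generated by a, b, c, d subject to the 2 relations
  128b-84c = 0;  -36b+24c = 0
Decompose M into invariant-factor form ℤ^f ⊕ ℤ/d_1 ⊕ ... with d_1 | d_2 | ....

Answer: M ≅ ℤ^2 ⊕ ℤ/4 ⊕ ℤ/12

Derivation:
rank_ℚ(R)=2; free=4−2=2
SNF(R) diag = [4, 12] → torsion [4, 12]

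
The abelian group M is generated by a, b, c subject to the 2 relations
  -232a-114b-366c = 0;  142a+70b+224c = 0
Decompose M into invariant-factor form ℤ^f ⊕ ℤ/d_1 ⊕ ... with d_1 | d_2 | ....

Answer: M ≅ ℤ^1 ⊕ ℤ/2 ⊕ ℤ/2

Derivation:
rank_ℚ(R)=2; free=3−2=1
SNF(R) diag = [2, 2] → torsion [2, 2]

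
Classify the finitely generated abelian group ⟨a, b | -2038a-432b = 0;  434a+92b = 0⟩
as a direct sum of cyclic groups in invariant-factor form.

rank_ℚ(R)=2; free=2−2=0
SNF(R) diag = [2, 4] → torsion [2, 4]

Answer: M ≅ ℤ/2 ⊕ ℤ/4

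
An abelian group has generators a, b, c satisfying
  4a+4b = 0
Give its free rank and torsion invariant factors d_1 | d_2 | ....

rank_ℚ(R)=1; free=3−1=2
SNF(R) diag = [4] → torsion [4]

Answer: M ≅ ℤ^2 ⊕ ℤ/4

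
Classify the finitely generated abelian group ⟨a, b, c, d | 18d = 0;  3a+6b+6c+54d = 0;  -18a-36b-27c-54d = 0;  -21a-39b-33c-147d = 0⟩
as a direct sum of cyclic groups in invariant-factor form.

Answer: M ≅ ℤ/3 ⊕ ℤ/3 ⊕ ℤ/9 ⊕ ℤ/18

Derivation:
rank_ℚ(R)=4; free=4−4=0
SNF(R) diag = [3, 3, 9, 18] → torsion [3, 3, 9, 18]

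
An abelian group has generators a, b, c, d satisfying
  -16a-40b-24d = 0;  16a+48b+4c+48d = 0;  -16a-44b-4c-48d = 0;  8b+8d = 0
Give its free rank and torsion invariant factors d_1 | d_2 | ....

Answer: M ≅ ℤ/4 ⊕ ℤ/4 ⊕ ℤ/8 ⊕ ℤ/16

Derivation:
rank_ℚ(R)=4; free=4−4=0
SNF(R) diag = [4, 4, 8, 16] → torsion [4, 4, 8, 16]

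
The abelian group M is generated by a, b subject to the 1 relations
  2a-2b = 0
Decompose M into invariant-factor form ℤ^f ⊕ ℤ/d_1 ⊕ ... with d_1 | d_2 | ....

rank_ℚ(R)=1; free=2−1=1
SNF(R) diag = [2] → torsion [2]

Answer: M ≅ ℤ^1 ⊕ ℤ/2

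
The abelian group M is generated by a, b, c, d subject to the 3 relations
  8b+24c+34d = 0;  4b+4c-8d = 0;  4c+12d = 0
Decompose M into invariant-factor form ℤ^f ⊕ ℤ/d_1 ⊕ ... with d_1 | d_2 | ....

Answer: M ≅ ℤ^1 ⊕ ℤ/2 ⊕ ℤ/4 ⊕ ℤ/4

Derivation:
rank_ℚ(R)=3; free=4−3=1
SNF(R) diag = [2, 4, 4] → torsion [2, 4, 4]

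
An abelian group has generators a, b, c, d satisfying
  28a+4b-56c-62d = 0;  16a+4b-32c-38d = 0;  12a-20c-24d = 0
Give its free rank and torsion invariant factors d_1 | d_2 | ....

Answer: M ≅ ℤ^1 ⊕ ℤ/2 ⊕ ℤ/4 ⊕ ℤ/12

Derivation:
rank_ℚ(R)=3; free=4−3=1
SNF(R) diag = [2, 4, 12] → torsion [2, 4, 12]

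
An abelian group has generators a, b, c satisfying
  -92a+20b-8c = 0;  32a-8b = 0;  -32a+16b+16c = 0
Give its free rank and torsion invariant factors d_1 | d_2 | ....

rank_ℚ(R)=3; free=3−3=0
SNF(R) diag = [4, 8, 16] → torsion [4, 8, 16]

Answer: M ≅ ℤ/4 ⊕ ℤ/8 ⊕ ℤ/16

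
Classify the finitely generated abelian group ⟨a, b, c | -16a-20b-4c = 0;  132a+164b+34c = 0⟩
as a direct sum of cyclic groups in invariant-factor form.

rank_ℚ(R)=2; free=3−2=1
SNF(R) diag = [2, 4] → torsion [2, 4]

Answer: M ≅ ℤ^1 ⊕ ℤ/2 ⊕ ℤ/4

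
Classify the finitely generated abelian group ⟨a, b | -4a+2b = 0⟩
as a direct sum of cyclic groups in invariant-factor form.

rank_ℚ(R)=1; free=2−1=1
SNF(R) diag = [2] → torsion [2]

Answer: M ≅ ℤ^1 ⊕ ℤ/2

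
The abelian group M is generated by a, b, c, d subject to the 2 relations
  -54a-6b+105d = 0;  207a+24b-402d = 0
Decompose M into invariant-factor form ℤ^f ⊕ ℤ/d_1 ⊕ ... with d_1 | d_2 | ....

Answer: M ≅ ℤ^2 ⊕ ℤ/3 ⊕ ℤ/9

Derivation:
rank_ℚ(R)=2; free=4−2=2
SNF(R) diag = [3, 9] → torsion [3, 9]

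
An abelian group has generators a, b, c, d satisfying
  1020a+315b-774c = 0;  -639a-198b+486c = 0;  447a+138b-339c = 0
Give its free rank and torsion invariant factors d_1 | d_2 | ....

Answer: M ≅ ℤ^1 ⊕ ℤ/3 ⊕ ℤ/3 ⊕ ℤ/9

Derivation:
rank_ℚ(R)=3; free=4−3=1
SNF(R) diag = [3, 3, 9] → torsion [3, 3, 9]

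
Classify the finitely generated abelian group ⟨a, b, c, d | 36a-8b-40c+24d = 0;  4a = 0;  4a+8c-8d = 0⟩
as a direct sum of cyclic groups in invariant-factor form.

Answer: M ≅ ℤ^1 ⊕ ℤ/4 ⊕ ℤ/8 ⊕ ℤ/8

Derivation:
rank_ℚ(R)=3; free=4−3=1
SNF(R) diag = [4, 8, 8] → torsion [4, 8, 8]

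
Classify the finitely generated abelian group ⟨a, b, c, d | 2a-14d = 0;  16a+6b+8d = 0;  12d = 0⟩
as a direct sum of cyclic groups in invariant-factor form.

Answer: M ≅ ℤ^1 ⊕ ℤ/2 ⊕ ℤ/6 ⊕ ℤ/12

Derivation:
rank_ℚ(R)=3; free=4−3=1
SNF(R) diag = [2, 6, 12] → torsion [2, 6, 12]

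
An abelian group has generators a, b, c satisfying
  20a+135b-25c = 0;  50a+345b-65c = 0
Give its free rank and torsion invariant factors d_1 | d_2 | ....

Answer: M ≅ ℤ^1 ⊕ ℤ/5 ⊕ ℤ/10

Derivation:
rank_ℚ(R)=2; free=3−2=1
SNF(R) diag = [5, 10] → torsion [5, 10]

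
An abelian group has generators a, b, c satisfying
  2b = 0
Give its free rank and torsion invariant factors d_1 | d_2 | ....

rank_ℚ(R)=1; free=3−1=2
SNF(R) diag = [2] → torsion [2]

Answer: M ≅ ℤ^2 ⊕ ℤ/2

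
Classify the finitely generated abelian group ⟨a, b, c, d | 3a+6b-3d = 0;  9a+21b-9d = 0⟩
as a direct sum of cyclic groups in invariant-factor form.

Answer: M ≅ ℤ^2 ⊕ ℤ/3 ⊕ ℤ/3

Derivation:
rank_ℚ(R)=2; free=4−2=2
SNF(R) diag = [3, 3] → torsion [3, 3]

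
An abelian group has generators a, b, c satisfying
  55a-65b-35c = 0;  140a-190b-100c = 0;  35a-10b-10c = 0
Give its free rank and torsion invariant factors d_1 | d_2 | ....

rank_ℚ(R)=3; free=3−3=0
SNF(R) diag = [5, 15, 30] → torsion [5, 15, 30]

Answer: M ≅ ℤ/5 ⊕ ℤ/15 ⊕ ℤ/30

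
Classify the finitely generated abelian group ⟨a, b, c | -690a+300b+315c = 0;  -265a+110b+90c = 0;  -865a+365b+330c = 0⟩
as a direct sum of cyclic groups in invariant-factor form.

Answer: M ≅ ℤ/5 ⊕ ℤ/15 ⊕ ℤ/45

Derivation:
rank_ℚ(R)=3; free=3−3=0
SNF(R) diag = [5, 15, 45] → torsion [5, 15, 45]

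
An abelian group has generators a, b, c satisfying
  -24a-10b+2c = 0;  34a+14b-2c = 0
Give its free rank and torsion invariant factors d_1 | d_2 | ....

Answer: M ≅ ℤ^1 ⊕ ℤ/2 ⊕ ℤ/2

Derivation:
rank_ℚ(R)=2; free=3−2=1
SNF(R) diag = [2, 2] → torsion [2, 2]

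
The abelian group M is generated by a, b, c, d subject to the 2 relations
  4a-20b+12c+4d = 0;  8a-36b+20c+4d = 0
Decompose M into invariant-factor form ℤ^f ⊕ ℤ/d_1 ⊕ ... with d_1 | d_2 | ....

rank_ℚ(R)=2; free=4−2=2
SNF(R) diag = [4, 4] → torsion [4, 4]

Answer: M ≅ ℤ^2 ⊕ ℤ/4 ⊕ ℤ/4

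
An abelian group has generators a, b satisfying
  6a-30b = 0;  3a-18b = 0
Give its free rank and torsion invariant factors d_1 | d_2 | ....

rank_ℚ(R)=2; free=2−2=0
SNF(R) diag = [3, 6] → torsion [3, 6]

Answer: M ≅ ℤ/3 ⊕ ℤ/6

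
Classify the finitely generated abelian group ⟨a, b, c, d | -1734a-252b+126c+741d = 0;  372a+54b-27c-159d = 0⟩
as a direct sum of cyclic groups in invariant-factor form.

rank_ℚ(R)=2; free=4−2=2
SNF(R) diag = [3, 9] → torsion [3, 9]

Answer: M ≅ ℤ^2 ⊕ ℤ/3 ⊕ ℤ/9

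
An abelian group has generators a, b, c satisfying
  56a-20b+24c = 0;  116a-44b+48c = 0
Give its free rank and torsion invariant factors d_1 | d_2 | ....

rank_ℚ(R)=2; free=3−2=1
SNF(R) diag = [4, 12] → torsion [4, 12]

Answer: M ≅ ℤ^1 ⊕ ℤ/4 ⊕ ℤ/12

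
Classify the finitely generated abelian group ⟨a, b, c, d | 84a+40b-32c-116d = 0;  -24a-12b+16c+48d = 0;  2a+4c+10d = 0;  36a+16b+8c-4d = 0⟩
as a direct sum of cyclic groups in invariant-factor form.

Answer: M ≅ ℤ/2 ⊕ ℤ/4 ⊕ ℤ/8 ⊕ ℤ/8

Derivation:
rank_ℚ(R)=4; free=4−4=0
SNF(R) diag = [2, 4, 8, 8] → torsion [2, 4, 8, 8]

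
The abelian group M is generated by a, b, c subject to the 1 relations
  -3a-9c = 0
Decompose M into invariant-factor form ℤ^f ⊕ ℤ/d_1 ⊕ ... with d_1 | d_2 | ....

Answer: M ≅ ℤ^2 ⊕ ℤ/3

Derivation:
rank_ℚ(R)=1; free=3−1=2
SNF(R) diag = [3] → torsion [3]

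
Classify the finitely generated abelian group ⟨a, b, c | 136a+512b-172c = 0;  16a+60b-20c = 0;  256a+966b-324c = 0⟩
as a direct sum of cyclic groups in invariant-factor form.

Answer: M ≅ ℤ/2 ⊕ ℤ/4 ⊕ ℤ/8

Derivation:
rank_ℚ(R)=3; free=3−3=0
SNF(R) diag = [2, 4, 8] → torsion [2, 4, 8]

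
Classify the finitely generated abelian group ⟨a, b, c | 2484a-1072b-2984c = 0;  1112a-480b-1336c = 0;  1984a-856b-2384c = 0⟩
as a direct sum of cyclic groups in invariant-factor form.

rank_ℚ(R)=3; free=3−3=0
SNF(R) diag = [4, 8, 8] → torsion [4, 8, 8]

Answer: M ≅ ℤ/4 ⊕ ℤ/8 ⊕ ℤ/8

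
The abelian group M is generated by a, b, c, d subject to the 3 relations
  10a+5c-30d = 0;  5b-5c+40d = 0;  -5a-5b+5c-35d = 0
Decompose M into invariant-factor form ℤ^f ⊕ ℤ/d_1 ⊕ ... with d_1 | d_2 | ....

rank_ℚ(R)=3; free=4−3=1
SNF(R) diag = [5, 5, 5] → torsion [5, 5, 5]

Answer: M ≅ ℤ^1 ⊕ ℤ/5 ⊕ ℤ/5 ⊕ ℤ/5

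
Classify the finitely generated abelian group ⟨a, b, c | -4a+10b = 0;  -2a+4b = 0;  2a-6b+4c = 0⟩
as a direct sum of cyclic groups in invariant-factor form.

Answer: M ≅ ℤ/2 ⊕ ℤ/2 ⊕ ℤ/4

Derivation:
rank_ℚ(R)=3; free=3−3=0
SNF(R) diag = [2, 2, 4] → torsion [2, 2, 4]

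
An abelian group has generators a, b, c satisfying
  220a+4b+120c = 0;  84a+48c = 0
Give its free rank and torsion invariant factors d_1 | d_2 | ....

Answer: M ≅ ℤ^1 ⊕ ℤ/4 ⊕ ℤ/12

Derivation:
rank_ℚ(R)=2; free=3−2=1
SNF(R) diag = [4, 12] → torsion [4, 12]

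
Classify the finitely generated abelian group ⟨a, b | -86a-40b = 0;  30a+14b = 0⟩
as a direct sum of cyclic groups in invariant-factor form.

rank_ℚ(R)=2; free=2−2=0
SNF(R) diag = [2, 2] → torsion [2, 2]

Answer: M ≅ ℤ/2 ⊕ ℤ/2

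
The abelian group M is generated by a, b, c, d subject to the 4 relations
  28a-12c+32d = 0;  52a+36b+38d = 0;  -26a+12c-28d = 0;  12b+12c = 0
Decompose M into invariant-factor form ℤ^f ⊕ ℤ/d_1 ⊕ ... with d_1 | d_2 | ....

rank_ℚ(R)=4; free=4−4=0
SNF(R) diag = [2, 6, 12, 12] → torsion [2, 6, 12, 12]

Answer: M ≅ ℤ/2 ⊕ ℤ/6 ⊕ ℤ/12 ⊕ ℤ/12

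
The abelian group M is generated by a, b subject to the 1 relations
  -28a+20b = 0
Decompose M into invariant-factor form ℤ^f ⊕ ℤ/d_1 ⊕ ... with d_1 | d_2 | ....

rank_ℚ(R)=1; free=2−1=1
SNF(R) diag = [4] → torsion [4]

Answer: M ≅ ℤ^1 ⊕ ℤ/4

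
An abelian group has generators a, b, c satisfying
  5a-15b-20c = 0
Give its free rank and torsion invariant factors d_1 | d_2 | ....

Answer: M ≅ ℤ^2 ⊕ ℤ/5

Derivation:
rank_ℚ(R)=1; free=3−1=2
SNF(R) diag = [5] → torsion [5]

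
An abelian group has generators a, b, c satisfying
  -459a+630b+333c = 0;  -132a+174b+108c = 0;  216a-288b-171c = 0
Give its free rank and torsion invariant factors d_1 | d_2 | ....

Answer: M ≅ ℤ/3 ⊕ ℤ/9 ⊕ ℤ/18

Derivation:
rank_ℚ(R)=3; free=3−3=0
SNF(R) diag = [3, 9, 18] → torsion [3, 9, 18]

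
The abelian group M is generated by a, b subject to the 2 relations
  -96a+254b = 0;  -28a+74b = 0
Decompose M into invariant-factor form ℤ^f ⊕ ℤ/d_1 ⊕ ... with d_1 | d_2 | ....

rank_ℚ(R)=2; free=2−2=0
SNF(R) diag = [2, 4] → torsion [2, 4]

Answer: M ≅ ℤ/2 ⊕ ℤ/4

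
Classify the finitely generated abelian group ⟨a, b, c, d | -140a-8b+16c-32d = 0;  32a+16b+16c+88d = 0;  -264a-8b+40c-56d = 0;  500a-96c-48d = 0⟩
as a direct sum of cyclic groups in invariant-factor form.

Answer: M ≅ ℤ/4 ⊕ ℤ/8 ⊕ ℤ/24 ⊕ ℤ/72

Derivation:
rank_ℚ(R)=4; free=4−4=0
SNF(R) diag = [4, 8, 24, 72] → torsion [4, 8, 24, 72]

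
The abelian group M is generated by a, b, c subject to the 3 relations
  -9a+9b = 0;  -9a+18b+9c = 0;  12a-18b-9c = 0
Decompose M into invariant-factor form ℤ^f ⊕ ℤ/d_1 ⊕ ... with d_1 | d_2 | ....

Answer: M ≅ ℤ/3 ⊕ ℤ/9 ⊕ ℤ/9

Derivation:
rank_ℚ(R)=3; free=3−3=0
SNF(R) diag = [3, 9, 9] → torsion [3, 9, 9]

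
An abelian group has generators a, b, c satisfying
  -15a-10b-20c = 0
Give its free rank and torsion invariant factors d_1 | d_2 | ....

Answer: M ≅ ℤ^2 ⊕ ℤ/5

Derivation:
rank_ℚ(R)=1; free=3−1=2
SNF(R) diag = [5] → torsion [5]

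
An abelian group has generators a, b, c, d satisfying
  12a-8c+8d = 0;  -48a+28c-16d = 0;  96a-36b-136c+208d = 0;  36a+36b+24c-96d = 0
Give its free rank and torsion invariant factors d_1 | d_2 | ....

Answer: M ≅ ℤ/4 ⊕ ℤ/12 ⊕ ℤ/36 ⊕ ℤ/72

Derivation:
rank_ℚ(R)=4; free=4−4=0
SNF(R) diag = [4, 12, 36, 72] → torsion [4, 12, 36, 72]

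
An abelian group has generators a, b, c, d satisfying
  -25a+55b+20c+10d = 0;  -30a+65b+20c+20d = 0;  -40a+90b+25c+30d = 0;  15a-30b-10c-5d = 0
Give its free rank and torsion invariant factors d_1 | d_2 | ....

rank_ℚ(R)=4; free=4−4=0
SNF(R) diag = [5, 5, 5, 15] → torsion [5, 5, 5, 15]

Answer: M ≅ ℤ/5 ⊕ ℤ/5 ⊕ ℤ/5 ⊕ ℤ/15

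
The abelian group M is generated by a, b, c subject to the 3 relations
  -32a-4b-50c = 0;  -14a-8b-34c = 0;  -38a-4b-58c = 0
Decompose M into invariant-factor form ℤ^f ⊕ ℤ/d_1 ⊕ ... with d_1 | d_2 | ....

rank_ℚ(R)=3; free=3−3=0
SNF(R) diag = [2, 2, 4] → torsion [2, 2, 4]

Answer: M ≅ ℤ/2 ⊕ ℤ/2 ⊕ ℤ/4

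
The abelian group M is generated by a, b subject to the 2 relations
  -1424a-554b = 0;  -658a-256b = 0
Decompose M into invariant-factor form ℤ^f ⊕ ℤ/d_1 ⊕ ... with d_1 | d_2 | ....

rank_ℚ(R)=2; free=2−2=0
SNF(R) diag = [2, 6] → torsion [2, 6]

Answer: M ≅ ℤ/2 ⊕ ℤ/6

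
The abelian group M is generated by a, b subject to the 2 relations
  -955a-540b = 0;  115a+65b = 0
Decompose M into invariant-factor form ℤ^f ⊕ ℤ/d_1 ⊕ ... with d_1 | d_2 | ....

rank_ℚ(R)=2; free=2−2=0
SNF(R) diag = [5, 5] → torsion [5, 5]

Answer: M ≅ ℤ/5 ⊕ ℤ/5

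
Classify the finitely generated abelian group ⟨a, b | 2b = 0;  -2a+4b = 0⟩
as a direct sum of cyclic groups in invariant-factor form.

Answer: M ≅ ℤ/2 ⊕ ℤ/2

Derivation:
rank_ℚ(R)=2; free=2−2=0
SNF(R) diag = [2, 2] → torsion [2, 2]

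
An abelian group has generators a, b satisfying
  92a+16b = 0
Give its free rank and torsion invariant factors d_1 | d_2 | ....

rank_ℚ(R)=1; free=2−1=1
SNF(R) diag = [4] → torsion [4]

Answer: M ≅ ℤ^1 ⊕ ℤ/4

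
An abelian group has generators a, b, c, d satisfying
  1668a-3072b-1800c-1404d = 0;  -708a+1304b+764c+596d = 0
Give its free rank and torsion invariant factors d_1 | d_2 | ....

rank_ℚ(R)=2; free=4−2=2
SNF(R) diag = [4, 12] → torsion [4, 12]

Answer: M ≅ ℤ^2 ⊕ ℤ/4 ⊕ ℤ/12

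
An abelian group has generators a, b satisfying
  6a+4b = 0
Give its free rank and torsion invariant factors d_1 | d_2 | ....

rank_ℚ(R)=1; free=2−1=1
SNF(R) diag = [2] → torsion [2]

Answer: M ≅ ℤ^1 ⊕ ℤ/2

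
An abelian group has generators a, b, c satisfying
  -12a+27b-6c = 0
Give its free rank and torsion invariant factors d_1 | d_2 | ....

rank_ℚ(R)=1; free=3−1=2
SNF(R) diag = [3] → torsion [3]

Answer: M ≅ ℤ^2 ⊕ ℤ/3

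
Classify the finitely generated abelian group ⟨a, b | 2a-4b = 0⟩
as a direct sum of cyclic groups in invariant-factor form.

rank_ℚ(R)=1; free=2−1=1
SNF(R) diag = [2] → torsion [2]

Answer: M ≅ ℤ^1 ⊕ ℤ/2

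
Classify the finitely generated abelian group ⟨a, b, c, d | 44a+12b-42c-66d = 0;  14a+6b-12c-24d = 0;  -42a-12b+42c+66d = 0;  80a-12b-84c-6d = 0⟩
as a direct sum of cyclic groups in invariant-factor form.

Answer: M ≅ ℤ/2 ⊕ ℤ/6 ⊕ ℤ/18 ⊕ ℤ/54

Derivation:
rank_ℚ(R)=4; free=4−4=0
SNF(R) diag = [2, 6, 18, 54] → torsion [2, 6, 18, 54]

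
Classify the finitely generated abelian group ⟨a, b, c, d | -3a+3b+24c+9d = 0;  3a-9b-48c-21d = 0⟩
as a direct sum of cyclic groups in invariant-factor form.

Answer: M ≅ ℤ^2 ⊕ ℤ/3 ⊕ ℤ/6

Derivation:
rank_ℚ(R)=2; free=4−2=2
SNF(R) diag = [3, 6] → torsion [3, 6]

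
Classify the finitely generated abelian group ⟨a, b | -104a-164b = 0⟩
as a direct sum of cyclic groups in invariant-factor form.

rank_ℚ(R)=1; free=2−1=1
SNF(R) diag = [4] → torsion [4]

Answer: M ≅ ℤ^1 ⊕ ℤ/4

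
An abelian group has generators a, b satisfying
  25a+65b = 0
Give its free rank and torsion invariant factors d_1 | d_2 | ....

Answer: M ≅ ℤ^1 ⊕ ℤ/5

Derivation:
rank_ℚ(R)=1; free=2−1=1
SNF(R) diag = [5] → torsion [5]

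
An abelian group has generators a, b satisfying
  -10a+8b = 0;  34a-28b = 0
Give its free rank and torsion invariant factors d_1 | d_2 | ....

rank_ℚ(R)=2; free=2−2=0
SNF(R) diag = [2, 4] → torsion [2, 4]

Answer: M ≅ ℤ/2 ⊕ ℤ/4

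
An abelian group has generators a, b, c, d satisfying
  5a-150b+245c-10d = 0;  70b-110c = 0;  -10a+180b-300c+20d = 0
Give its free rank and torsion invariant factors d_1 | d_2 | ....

Answer: M ≅ ℤ^1 ⊕ ℤ/5 ⊕ ℤ/10 ⊕ ℤ/10

Derivation:
rank_ℚ(R)=3; free=4−3=1
SNF(R) diag = [5, 10, 10] → torsion [5, 10, 10]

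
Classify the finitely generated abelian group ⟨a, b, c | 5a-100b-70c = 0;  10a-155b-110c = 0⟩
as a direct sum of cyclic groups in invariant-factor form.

rank_ℚ(R)=2; free=3−2=1
SNF(R) diag = [5, 15] → torsion [5, 15]

Answer: M ≅ ℤ^1 ⊕ ℤ/5 ⊕ ℤ/15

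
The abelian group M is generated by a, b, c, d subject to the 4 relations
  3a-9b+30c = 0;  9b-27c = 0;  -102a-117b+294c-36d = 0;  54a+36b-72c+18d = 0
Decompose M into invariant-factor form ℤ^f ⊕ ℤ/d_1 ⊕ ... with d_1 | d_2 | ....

rank_ℚ(R)=4; free=4−4=0
SNF(R) diag = [3, 9, 9, 18] → torsion [3, 9, 9, 18]

Answer: M ≅ ℤ/3 ⊕ ℤ/9 ⊕ ℤ/9 ⊕ ℤ/18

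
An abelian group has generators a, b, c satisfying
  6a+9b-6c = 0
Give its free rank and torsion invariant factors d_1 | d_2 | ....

rank_ℚ(R)=1; free=3−1=2
SNF(R) diag = [3] → torsion [3]

Answer: M ≅ ℤ^2 ⊕ ℤ/3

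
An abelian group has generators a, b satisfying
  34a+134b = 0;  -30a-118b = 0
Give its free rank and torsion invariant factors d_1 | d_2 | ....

rank_ℚ(R)=2; free=2−2=0
SNF(R) diag = [2, 4] → torsion [2, 4]

Answer: M ≅ ℤ/2 ⊕ ℤ/4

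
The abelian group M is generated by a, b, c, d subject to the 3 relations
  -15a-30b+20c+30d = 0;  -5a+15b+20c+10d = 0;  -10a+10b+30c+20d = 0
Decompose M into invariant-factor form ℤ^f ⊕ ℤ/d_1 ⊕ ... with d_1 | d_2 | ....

rank_ℚ(R)=3; free=4−3=1
SNF(R) diag = [5, 5, 10] → torsion [5, 5, 10]

Answer: M ≅ ℤ^1 ⊕ ℤ/5 ⊕ ℤ/5 ⊕ ℤ/10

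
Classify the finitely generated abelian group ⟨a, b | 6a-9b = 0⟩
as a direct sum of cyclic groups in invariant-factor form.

Answer: M ≅ ℤ^1 ⊕ ℤ/3

Derivation:
rank_ℚ(R)=1; free=2−1=1
SNF(R) diag = [3] → torsion [3]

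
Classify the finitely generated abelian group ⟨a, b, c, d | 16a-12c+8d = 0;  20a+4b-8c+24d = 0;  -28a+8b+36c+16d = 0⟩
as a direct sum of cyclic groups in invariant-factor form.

Answer: M ≅ ℤ^1 ⊕ ℤ/4 ⊕ ℤ/4 ⊕ ℤ/4

Derivation:
rank_ℚ(R)=3; free=4−3=1
SNF(R) diag = [4, 4, 4] → torsion [4, 4, 4]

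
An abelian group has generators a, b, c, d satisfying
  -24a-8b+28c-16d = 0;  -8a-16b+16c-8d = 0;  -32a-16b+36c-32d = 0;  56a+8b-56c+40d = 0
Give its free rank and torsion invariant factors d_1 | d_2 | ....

Answer: M ≅ ℤ/4 ⊕ ℤ/8 ⊕ ℤ/8 ⊕ ℤ/24

Derivation:
rank_ℚ(R)=4; free=4−4=0
SNF(R) diag = [4, 8, 8, 24] → torsion [4, 8, 8, 24]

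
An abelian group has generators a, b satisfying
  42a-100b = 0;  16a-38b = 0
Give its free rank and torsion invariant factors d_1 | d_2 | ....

rank_ℚ(R)=2; free=2−2=0
SNF(R) diag = [2, 2] → torsion [2, 2]

Answer: M ≅ ℤ/2 ⊕ ℤ/2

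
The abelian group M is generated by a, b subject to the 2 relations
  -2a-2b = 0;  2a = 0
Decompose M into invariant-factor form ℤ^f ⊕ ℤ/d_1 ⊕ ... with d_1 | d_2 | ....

Answer: M ≅ ℤ/2 ⊕ ℤ/2

Derivation:
rank_ℚ(R)=2; free=2−2=0
SNF(R) diag = [2, 2] → torsion [2, 2]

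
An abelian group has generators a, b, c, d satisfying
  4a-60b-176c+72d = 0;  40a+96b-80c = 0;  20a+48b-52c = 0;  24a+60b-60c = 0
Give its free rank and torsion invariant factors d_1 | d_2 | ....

rank_ℚ(R)=4; free=4−4=0
SNF(R) diag = [4, 12, 24, 72] → torsion [4, 12, 24, 72]

Answer: M ≅ ℤ/4 ⊕ ℤ/12 ⊕ ℤ/24 ⊕ ℤ/72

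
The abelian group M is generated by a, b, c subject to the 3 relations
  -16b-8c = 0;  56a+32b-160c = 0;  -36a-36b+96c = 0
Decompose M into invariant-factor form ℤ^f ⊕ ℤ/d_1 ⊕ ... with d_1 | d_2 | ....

rank_ℚ(R)=3; free=3−3=0
SNF(R) diag = [4, 8, 24] → torsion [4, 8, 24]

Answer: M ≅ ℤ/4 ⊕ ℤ/8 ⊕ ℤ/24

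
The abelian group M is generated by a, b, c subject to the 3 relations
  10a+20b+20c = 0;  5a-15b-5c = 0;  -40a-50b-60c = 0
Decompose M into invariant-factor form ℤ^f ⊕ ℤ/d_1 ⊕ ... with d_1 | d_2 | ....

Answer: M ≅ ℤ/5 ⊕ ℤ/10 ⊕ ℤ/10

Derivation:
rank_ℚ(R)=3; free=3−3=0
SNF(R) diag = [5, 10, 10] → torsion [5, 10, 10]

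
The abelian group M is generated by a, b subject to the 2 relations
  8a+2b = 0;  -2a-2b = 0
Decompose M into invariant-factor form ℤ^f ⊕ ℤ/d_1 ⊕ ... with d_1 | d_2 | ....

rank_ℚ(R)=2; free=2−2=0
SNF(R) diag = [2, 6] → torsion [2, 6]

Answer: M ≅ ℤ/2 ⊕ ℤ/6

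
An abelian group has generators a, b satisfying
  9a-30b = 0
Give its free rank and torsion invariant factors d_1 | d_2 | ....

Answer: M ≅ ℤ^1 ⊕ ℤ/3

Derivation:
rank_ℚ(R)=1; free=2−1=1
SNF(R) diag = [3] → torsion [3]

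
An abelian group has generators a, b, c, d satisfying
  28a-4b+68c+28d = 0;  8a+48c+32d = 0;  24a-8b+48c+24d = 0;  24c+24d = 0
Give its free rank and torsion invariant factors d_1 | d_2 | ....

rank_ℚ(R)=4; free=4−4=0
SNF(R) diag = [4, 8, 8, 24] → torsion [4, 8, 8, 24]

Answer: M ≅ ℤ/4 ⊕ ℤ/8 ⊕ ℤ/8 ⊕ ℤ/24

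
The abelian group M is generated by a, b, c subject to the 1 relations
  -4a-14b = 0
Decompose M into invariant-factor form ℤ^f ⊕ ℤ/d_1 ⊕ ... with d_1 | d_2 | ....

Answer: M ≅ ℤ^2 ⊕ ℤ/2

Derivation:
rank_ℚ(R)=1; free=3−1=2
SNF(R) diag = [2] → torsion [2]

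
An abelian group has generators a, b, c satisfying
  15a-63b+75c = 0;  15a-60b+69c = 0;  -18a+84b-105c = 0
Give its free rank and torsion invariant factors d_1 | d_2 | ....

rank_ℚ(R)=3; free=3−3=0
SNF(R) diag = [3, 3, 9] → torsion [3, 3, 9]

Answer: M ≅ ℤ/3 ⊕ ℤ/3 ⊕ ℤ/9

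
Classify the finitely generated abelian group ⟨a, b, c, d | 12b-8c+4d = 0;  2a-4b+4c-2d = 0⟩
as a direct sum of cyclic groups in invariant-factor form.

Answer: M ≅ ℤ^2 ⊕ ℤ/2 ⊕ ℤ/4

Derivation:
rank_ℚ(R)=2; free=4−2=2
SNF(R) diag = [2, 4] → torsion [2, 4]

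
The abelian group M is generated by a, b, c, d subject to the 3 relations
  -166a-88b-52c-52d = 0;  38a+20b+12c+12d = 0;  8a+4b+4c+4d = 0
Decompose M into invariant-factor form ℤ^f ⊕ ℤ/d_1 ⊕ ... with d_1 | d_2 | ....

Answer: M ≅ ℤ^1 ⊕ ℤ/2 ⊕ ℤ/4 ⊕ ℤ/4

Derivation:
rank_ℚ(R)=3; free=4−3=1
SNF(R) diag = [2, 4, 4] → torsion [2, 4, 4]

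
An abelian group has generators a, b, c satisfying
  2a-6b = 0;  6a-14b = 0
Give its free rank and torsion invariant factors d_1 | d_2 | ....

rank_ℚ(R)=2; free=3−2=1
SNF(R) diag = [2, 4] → torsion [2, 4]

Answer: M ≅ ℤ^1 ⊕ ℤ/2 ⊕ ℤ/4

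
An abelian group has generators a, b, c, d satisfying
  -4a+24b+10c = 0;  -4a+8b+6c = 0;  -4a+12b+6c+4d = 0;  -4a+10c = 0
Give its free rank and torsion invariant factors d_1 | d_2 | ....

Answer: M ≅ ℤ/2 ⊕ ℤ/4 ⊕ ℤ/8 ⊕ ℤ/24

Derivation:
rank_ℚ(R)=4; free=4−4=0
SNF(R) diag = [2, 4, 8, 24] → torsion [2, 4, 8, 24]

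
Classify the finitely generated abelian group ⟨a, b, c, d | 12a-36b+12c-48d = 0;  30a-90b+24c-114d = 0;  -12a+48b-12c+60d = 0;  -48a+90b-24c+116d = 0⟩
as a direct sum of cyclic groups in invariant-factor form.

Answer: M ≅ ℤ/2 ⊕ ℤ/6 ⊕ ℤ/12 ⊕ ℤ/12

Derivation:
rank_ℚ(R)=4; free=4−4=0
SNF(R) diag = [2, 6, 12, 12] → torsion [2, 6, 12, 12]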